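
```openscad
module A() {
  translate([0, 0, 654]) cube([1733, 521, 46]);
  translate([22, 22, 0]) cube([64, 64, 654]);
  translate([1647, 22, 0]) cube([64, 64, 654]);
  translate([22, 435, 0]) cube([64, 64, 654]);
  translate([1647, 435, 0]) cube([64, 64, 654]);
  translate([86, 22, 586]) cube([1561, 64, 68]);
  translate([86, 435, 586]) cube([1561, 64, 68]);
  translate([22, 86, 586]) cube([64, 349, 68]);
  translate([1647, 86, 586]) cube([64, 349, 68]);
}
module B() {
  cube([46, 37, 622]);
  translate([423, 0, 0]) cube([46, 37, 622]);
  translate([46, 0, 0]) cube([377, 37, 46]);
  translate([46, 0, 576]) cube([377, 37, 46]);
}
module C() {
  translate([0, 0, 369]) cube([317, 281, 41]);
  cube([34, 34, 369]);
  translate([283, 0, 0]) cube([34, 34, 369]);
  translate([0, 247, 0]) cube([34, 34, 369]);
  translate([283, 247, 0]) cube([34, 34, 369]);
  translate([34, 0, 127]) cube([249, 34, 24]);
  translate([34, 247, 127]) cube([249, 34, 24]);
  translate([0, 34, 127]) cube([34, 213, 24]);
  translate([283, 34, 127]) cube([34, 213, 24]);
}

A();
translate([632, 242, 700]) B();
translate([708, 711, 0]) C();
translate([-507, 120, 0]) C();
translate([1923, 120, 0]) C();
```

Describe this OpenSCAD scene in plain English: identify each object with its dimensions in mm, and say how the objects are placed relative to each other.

A is a rectangular dining table. The top is 1733×521×46 mm with its upper surface at z = 700 mm. It stands on four 64×64 mm square legs, each inset 22 mm from the nearest pair of top edges, running from the floor to the underside of the top. Four apron rails, 64 mm thick and 68 mm tall, run between adjacent legs with their top edges flush with the underside of the top and their outer faces flush with the legs' outer faces.

B is a picture frame with a 377×530 mm rectangular opening (x by z) and a uniform 46 mm border on every side. Frame depth is 37 mm along y. It is built from two vertical stiles running the full outside height and two horizontal rails spanning the gap between the stiles.

C is a four-legged stool. The seat is 317×281 mm, 41 mm thick, top at z = 410 mm. It stands on four square legs, each 34×34 mm in cross-section, from z = 0 to the seat underside, each flush with a corner of the seat. Four stretchers, 34 mm wide and 24 mm tall, connect adjacent legs with their undersides at z = 127 mm, each running between the inner faces of the legs it joins and aligned with the legs' outer faces on the other axis.

The picture frame is on top of the table, centred. Three stools sit around the table at the +y, −x, +x sides.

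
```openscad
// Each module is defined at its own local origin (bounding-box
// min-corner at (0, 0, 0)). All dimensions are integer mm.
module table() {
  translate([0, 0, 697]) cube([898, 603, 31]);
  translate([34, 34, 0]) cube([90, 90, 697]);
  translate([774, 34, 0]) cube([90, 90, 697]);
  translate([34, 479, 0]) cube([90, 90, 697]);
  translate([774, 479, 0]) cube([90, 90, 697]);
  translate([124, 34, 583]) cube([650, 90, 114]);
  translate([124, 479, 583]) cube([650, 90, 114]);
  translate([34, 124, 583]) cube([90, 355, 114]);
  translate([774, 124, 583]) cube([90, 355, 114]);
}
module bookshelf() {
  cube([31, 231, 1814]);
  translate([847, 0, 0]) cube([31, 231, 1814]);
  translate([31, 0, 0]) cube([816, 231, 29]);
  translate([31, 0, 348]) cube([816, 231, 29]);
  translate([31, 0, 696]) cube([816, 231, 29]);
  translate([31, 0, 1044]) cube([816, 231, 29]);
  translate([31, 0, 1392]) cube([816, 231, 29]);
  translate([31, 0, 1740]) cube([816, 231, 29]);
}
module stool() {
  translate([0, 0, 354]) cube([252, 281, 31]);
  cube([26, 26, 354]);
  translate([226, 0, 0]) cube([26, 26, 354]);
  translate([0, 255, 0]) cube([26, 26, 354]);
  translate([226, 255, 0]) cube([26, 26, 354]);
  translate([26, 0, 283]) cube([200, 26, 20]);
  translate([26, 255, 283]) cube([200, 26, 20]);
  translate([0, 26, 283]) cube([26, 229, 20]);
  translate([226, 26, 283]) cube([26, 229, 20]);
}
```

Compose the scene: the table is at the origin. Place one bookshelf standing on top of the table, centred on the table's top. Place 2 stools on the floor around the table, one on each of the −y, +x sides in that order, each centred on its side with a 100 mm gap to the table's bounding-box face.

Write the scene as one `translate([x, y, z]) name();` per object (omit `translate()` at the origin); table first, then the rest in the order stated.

table();
translate([10, 186, 728]) bookshelf();
translate([323, -381, 0]) stool();
translate([998, 161, 0]) stool();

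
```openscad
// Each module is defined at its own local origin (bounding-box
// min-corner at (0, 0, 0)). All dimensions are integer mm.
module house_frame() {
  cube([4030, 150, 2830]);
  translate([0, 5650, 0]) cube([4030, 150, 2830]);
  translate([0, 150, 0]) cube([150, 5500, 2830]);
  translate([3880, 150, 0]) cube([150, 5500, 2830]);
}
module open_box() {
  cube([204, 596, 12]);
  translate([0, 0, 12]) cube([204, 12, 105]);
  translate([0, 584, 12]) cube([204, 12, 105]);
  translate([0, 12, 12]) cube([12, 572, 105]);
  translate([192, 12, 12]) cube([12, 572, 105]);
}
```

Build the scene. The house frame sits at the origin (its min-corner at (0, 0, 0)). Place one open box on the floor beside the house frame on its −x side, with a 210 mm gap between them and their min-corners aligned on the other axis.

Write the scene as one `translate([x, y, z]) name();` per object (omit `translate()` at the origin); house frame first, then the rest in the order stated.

house_frame();
translate([-414, 0, 0]) open_box();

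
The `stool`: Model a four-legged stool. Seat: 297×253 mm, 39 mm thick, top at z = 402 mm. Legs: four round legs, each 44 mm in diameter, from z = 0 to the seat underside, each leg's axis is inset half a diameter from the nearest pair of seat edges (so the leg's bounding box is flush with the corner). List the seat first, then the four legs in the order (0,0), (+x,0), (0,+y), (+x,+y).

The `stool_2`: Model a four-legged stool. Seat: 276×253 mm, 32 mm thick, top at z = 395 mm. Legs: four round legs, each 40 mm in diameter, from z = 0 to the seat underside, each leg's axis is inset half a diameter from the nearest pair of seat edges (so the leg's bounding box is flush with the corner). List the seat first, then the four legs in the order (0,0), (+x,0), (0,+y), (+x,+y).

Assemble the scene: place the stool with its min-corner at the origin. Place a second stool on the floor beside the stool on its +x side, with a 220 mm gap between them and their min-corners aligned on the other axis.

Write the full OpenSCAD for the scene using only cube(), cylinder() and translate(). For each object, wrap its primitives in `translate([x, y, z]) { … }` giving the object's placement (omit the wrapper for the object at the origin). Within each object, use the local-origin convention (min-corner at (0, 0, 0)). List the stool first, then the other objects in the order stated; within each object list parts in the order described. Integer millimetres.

translate([0, 0, 363]) cube([297, 253, 39]);
translate([22, 22, 0]) cylinder(h = 363, r = 22);
translate([275, 22, 0]) cylinder(h = 363, r = 22);
translate([22, 231, 0]) cylinder(h = 363, r = 22);
translate([275, 231, 0]) cylinder(h = 363, r = 22);
translate([517, 0, 0]) {
  translate([0, 0, 363]) cube([276, 253, 32]);
  translate([20, 20, 0]) cylinder(h = 363, r = 20);
  translate([256, 20, 0]) cylinder(h = 363, r = 20);
  translate([20, 233, 0]) cylinder(h = 363, r = 20);
  translate([256, 233, 0]) cylinder(h = 363, r = 20);
}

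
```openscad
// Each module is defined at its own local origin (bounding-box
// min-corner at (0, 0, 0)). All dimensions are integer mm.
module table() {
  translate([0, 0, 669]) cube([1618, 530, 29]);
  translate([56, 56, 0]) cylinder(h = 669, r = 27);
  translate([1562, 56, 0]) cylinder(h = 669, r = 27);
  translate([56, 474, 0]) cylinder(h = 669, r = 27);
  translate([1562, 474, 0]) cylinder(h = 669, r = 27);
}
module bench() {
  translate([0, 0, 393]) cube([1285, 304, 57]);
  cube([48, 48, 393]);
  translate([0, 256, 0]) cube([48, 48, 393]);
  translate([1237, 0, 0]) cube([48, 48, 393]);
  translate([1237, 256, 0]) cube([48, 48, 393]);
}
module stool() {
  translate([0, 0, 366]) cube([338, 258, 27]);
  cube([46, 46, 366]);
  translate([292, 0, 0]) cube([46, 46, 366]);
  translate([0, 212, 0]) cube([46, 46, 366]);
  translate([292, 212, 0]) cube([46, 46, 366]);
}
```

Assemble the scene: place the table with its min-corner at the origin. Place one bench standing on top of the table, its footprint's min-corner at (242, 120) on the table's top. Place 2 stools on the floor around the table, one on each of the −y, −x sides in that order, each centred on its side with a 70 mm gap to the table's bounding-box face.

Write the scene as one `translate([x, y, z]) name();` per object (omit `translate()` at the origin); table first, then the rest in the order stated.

table();
translate([242, 120, 698]) bench();
translate([640, -328, 0]) stool();
translate([-408, 136, 0]) stool();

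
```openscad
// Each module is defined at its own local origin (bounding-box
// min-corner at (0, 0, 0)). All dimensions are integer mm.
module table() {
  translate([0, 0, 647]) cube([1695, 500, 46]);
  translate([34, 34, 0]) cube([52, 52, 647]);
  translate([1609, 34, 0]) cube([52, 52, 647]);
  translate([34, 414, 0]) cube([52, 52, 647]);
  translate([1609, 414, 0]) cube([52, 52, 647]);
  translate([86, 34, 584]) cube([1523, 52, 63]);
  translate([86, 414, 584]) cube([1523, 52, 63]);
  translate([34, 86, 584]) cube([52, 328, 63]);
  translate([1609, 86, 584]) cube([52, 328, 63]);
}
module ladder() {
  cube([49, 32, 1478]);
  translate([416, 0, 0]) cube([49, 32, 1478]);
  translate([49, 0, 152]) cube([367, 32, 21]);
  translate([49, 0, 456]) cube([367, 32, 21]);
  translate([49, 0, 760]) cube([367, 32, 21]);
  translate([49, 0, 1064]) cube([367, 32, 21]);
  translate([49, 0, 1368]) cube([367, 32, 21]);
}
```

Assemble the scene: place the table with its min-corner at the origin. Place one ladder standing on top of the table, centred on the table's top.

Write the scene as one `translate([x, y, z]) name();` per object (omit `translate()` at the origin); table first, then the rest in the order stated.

table();
translate([615, 234, 693]) ladder();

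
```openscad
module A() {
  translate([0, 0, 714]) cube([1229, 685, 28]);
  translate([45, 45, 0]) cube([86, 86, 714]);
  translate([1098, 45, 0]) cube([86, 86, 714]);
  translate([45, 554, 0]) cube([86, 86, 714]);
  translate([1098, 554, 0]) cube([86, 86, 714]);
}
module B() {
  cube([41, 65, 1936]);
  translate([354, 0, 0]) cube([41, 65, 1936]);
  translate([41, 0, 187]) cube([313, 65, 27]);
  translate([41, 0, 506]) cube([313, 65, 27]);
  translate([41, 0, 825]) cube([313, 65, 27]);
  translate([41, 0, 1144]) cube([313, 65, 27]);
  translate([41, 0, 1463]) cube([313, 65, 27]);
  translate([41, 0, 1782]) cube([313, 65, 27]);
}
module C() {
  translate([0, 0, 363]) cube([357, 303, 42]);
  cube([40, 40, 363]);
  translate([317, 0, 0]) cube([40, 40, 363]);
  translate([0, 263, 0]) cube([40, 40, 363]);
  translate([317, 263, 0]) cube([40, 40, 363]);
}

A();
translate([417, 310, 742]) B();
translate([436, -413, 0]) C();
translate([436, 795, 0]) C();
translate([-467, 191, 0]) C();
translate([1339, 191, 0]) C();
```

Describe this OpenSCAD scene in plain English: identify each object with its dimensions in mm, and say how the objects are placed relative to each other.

A is a table with a 1229×685 mm rectangular top, 28 mm thick, top surface at z = 742 mm, supported by four 86×86 mm square legs, each inset 45 mm from the nearest pair of top edges, running from the floor.

B is a straight ladder. Two 41×65 mm vertical rails, 1936 mm tall, stand 395 mm apart (outside-to-outside) with their front faces coplanar on the −y side. 6 rungs, each 65 mm deep and 27 mm tall, span between the inner faces of the rails, front faces flush with the rails. The lowest rung's underside is at z = 187 mm and rungs are spaced 319 mm apart (underside to underside).

C is a simple wooden stool: a rectangular seat 357 mm (x) by 303 mm (y), 42 mm thick, top face at z = 405 mm, on four square legs, each 40×40 mm in cross-section. The legs rest on z = 0, each flush with a corner of the seat.

The ladder is on top of the table, centred. Four stools sit around the table at the −y, +y, −x, +x sides.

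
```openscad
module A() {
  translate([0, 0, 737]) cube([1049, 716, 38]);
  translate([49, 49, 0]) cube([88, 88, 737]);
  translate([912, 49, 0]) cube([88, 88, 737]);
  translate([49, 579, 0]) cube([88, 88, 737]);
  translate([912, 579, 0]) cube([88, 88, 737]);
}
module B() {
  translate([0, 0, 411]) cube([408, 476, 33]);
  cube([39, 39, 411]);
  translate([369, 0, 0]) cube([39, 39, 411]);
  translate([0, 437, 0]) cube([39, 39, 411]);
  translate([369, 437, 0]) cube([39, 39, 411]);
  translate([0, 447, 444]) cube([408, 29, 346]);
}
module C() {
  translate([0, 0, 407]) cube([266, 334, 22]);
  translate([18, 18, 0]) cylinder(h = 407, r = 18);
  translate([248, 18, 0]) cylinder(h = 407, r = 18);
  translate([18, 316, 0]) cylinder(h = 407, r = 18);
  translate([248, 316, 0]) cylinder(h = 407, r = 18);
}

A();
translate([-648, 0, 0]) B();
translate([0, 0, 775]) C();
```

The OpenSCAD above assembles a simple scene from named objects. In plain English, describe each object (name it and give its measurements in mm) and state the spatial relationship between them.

A is a table: top 1049 mm (x) × 716 mm (y), 38 mm thick, upper face at z = 775 mm, on four 88×88 mm square legs, each inset 49 mm from the nearest pair of top edges, running from z = 0 to the bottom of the top.

B is a chair. The seat is a 408×476×33 mm slab with its top at z = 444 mm, on four 39×39 mm corner legs (flush with the seat edges, standing on z = 0). A flat backrest 29 mm thick, 346 mm tall, spans the full seat width and rises from the seat top along its +y edge, rear face flush with the rear of the seat.

C is a simple wooden stool: a rectangular seat 266 mm (x) by 334 mm (y), 22 mm thick, top face at z = 429 mm, on four round legs, each 36 mm in diameter. The legs rest on z = 0, each leg's axis is inset half a diameter from the nearest pair of seat edges (so the leg's bounding box is flush with the corner).

The chair is on the floor beside the table on its −x side. The stool is on top of the table.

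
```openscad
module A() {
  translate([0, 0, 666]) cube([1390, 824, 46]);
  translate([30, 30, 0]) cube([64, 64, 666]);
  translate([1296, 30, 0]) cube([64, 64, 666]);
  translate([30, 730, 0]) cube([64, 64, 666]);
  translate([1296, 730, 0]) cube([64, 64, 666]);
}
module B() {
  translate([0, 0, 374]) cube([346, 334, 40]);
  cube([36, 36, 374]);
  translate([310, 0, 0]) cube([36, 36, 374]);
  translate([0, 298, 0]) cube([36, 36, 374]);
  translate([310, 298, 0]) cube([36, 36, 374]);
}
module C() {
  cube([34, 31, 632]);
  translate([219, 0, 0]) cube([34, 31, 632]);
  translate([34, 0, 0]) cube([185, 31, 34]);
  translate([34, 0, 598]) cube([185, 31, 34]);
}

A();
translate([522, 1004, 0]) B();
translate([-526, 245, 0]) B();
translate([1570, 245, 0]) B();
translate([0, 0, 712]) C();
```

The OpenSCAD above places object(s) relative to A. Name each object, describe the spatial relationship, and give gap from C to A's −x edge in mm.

A is a table. B is a stool. C is a picture frame. Three stools sit around the table at the +y, −x, +x sides. The picture frame is on top of the table. The gap from the picture frame to the table's −x edge is 0 mm.

The picture frame's min-x is at 0; the table's min-x is 0; gap = 0 mm.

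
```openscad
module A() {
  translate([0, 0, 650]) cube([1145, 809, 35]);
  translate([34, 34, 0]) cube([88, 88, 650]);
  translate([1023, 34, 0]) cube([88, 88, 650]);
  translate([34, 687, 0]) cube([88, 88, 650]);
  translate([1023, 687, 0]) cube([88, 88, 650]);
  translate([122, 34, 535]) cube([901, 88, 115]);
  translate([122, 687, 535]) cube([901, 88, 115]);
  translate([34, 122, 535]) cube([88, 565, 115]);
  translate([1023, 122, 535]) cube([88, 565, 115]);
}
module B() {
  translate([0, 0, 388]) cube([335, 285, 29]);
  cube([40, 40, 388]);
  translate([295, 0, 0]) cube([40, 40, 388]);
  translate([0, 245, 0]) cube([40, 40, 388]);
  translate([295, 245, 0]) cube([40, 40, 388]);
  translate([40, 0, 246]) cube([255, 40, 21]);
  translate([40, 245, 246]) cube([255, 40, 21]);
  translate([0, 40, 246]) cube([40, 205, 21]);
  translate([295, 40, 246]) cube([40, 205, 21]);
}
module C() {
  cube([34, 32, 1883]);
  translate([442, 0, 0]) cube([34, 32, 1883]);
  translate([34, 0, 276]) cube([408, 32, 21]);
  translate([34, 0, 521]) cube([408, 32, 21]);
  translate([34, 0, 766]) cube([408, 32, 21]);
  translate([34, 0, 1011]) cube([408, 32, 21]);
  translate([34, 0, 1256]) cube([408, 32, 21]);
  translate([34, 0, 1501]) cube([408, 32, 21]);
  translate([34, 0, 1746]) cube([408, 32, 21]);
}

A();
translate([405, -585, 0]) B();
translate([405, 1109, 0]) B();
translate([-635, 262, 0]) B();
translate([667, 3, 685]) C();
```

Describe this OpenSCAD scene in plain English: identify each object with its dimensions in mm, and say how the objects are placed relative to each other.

A is a rectangular dining table. The top is 1145×809×35 mm with its upper surface at z = 685 mm. It stands on four 88×88 mm square legs, each inset 34 mm from the nearest pair of top edges, running from the floor to the underside of the top. Four apron rails, 88 mm thick and 115 mm tall, run between adjacent legs with their top edges flush with the underside of the top and their outer faces flush with the legs' outer faces.

B is a simple wooden stool: a rectangular seat 335 mm (x) by 285 mm (y), 29 mm thick, top face at z = 417 mm, on four square legs, each 40×40 mm in cross-section. The legs rest on z = 0, each flush with a corner of the seat. Four stretchers, 40 mm wide and 21 mm tall, connect adjacent legs with their undersides at z = 246 mm, each running between the inner faces of the legs it joins and aligned with the legs' outer faces on the other axis.

C is a wooden ladder with two side rails of 34×32 mm section and 1883 mm height, set 476 mm apart overall. Between them run 7 rectangular rungs (32 mm deep, 21 mm thick), front faces flush with the rails' −y face. The bottom of the first rung is 276 mm above the floor and each subsequent rung is 245 mm higher than the one below.

Three stools sit around the table at the −y, +y, −x sides. The ladder is on top of the table.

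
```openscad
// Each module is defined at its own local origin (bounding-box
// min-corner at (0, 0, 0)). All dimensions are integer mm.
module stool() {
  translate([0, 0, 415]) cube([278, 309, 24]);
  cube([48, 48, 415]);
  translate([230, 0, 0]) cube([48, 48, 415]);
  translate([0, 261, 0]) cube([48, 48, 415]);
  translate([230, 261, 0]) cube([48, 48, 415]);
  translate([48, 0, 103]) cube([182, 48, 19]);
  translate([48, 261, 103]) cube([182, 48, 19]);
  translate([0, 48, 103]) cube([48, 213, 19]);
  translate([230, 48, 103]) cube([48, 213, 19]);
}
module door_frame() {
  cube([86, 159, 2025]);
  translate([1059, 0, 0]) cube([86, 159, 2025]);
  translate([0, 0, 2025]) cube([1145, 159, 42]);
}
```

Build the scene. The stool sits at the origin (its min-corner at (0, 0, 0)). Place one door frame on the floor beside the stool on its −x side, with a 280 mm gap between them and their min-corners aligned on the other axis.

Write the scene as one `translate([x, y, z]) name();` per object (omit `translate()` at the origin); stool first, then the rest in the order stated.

stool();
translate([-1425, 0, 0]) door_frame();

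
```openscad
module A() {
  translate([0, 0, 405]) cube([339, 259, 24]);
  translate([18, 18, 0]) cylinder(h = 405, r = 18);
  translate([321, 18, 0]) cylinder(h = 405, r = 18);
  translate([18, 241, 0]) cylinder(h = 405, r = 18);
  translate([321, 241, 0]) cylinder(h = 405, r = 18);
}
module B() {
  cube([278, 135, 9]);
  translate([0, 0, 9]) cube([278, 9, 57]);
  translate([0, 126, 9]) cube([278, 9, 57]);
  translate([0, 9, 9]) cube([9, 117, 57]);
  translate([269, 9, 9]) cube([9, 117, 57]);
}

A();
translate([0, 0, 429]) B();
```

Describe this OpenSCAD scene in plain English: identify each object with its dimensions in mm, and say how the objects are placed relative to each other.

A is a four-legged stool. The seat is 339×259 mm, 24 mm thick, top at z = 429 mm. It stands on four round legs, each 36 mm in diameter, from z = 0 to the seat underside, each leg's axis is inset half a diameter from the nearest pair of seat edges (so the leg's bounding box is flush with the corner).

B is an open storage box with external size 278×135×66 mm and wall thickness 9 mm (the base is also 9 mm thick). The base covers the whole footprint; the four walls stand on the base, with the y-facing walls full-width and the x-facing walls fitting between their inner faces.

The open box is on top of the stool.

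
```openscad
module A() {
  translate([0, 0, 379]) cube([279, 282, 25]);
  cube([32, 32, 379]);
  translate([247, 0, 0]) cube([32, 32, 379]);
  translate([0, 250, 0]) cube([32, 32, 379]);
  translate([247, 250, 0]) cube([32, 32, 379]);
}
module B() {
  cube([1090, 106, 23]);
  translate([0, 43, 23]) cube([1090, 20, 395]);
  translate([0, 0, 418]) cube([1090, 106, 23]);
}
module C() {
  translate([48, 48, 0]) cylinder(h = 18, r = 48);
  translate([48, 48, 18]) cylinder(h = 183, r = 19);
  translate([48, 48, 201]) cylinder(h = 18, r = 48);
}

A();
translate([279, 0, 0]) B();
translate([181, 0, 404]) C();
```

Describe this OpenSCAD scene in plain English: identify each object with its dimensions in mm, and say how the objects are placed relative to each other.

A is a four-legged stool. The seat is 279×282 mm, 25 mm thick, top at z = 404 mm. It stands on four square legs, each 32×32 mm in cross-section, from z = 0 to the seat underside, each flush with a corner of the seat.

B is an I-beam lying along x, 1090 mm long. Overall section height 441 mm. Two flanges 106 mm wide (y) and 23 mm thick, one on the floor and one at the top; a web 20 mm thick runs between them, centred on the flange width.

C is a spool: two coaxial disc flanges of radius 48 mm and thickness 18 mm, joined by a core cylinder of radius 19 mm and height 183 mm. The lower flange rests on z = 0 and the three cylinders share a vertical axis.

The I-beam is against the stool's +x side, with their −y faces flush. The spool is on top of the stool.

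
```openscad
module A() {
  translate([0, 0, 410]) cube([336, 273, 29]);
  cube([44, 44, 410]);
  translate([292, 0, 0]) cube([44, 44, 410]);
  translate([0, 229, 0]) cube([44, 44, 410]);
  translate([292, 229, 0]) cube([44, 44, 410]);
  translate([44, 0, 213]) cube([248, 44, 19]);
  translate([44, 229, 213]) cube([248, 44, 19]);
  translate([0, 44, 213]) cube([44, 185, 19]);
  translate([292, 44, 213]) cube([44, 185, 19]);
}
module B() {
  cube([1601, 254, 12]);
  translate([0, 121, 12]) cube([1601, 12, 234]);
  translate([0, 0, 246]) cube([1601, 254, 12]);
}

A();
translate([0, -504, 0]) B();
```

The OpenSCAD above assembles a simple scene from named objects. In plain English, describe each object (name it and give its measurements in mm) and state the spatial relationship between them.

A is a four-legged stool. The seat is 336×273 mm, 29 mm thick, top at z = 439 mm. It stands on four square legs, each 44×44 mm in cross-section, from z = 0 to the seat underside, each flush with a corner of the seat. Four stretchers, 44 mm wide and 19 mm tall, connect adjacent legs with their undersides at z = 213 mm, each running between the inner faces of the legs it joins and aligned with the legs' outer faces on the other axis.

B is an I-beam lying along x, 1601 mm long. Overall section height 258 mm. Two flanges 254 mm wide (y) and 12 mm thick, one on the floor and one at the top; a web 12 mm thick runs between them, centred on the flange width.

The I-beam is on the floor beside the stool on its −y side.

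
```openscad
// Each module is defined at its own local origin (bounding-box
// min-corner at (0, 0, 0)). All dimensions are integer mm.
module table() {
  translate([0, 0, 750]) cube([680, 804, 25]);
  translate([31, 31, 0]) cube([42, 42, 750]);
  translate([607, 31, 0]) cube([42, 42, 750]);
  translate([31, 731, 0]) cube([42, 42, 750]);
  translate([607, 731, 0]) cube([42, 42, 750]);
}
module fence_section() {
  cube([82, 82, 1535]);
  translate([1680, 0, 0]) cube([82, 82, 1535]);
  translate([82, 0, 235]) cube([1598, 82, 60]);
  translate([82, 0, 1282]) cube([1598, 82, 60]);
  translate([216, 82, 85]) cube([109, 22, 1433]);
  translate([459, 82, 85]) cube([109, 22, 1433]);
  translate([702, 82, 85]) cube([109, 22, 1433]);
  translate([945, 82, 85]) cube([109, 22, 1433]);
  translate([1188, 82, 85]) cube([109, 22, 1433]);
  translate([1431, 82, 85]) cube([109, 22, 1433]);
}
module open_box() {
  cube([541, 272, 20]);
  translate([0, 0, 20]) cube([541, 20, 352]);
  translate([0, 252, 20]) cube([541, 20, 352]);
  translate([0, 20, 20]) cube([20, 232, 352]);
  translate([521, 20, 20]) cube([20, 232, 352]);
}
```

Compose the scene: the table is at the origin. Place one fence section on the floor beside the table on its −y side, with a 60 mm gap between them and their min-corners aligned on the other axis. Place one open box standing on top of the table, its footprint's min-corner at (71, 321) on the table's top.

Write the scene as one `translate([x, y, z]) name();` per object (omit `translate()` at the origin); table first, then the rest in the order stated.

table();
translate([0, -164, 0]) fence_section();
translate([71, 321, 775]) open_box();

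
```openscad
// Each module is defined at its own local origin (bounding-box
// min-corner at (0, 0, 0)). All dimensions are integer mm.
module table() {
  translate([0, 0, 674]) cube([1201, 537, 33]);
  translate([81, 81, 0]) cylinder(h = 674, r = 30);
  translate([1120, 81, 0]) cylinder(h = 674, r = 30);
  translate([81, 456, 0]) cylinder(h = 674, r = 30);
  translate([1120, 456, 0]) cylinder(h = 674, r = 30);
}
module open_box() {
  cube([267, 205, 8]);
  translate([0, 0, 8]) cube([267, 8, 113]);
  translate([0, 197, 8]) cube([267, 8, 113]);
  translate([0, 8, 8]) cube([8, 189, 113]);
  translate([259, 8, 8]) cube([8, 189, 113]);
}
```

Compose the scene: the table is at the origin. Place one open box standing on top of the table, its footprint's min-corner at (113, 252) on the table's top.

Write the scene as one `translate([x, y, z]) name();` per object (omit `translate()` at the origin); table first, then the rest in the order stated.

table();
translate([113, 252, 707]) open_box();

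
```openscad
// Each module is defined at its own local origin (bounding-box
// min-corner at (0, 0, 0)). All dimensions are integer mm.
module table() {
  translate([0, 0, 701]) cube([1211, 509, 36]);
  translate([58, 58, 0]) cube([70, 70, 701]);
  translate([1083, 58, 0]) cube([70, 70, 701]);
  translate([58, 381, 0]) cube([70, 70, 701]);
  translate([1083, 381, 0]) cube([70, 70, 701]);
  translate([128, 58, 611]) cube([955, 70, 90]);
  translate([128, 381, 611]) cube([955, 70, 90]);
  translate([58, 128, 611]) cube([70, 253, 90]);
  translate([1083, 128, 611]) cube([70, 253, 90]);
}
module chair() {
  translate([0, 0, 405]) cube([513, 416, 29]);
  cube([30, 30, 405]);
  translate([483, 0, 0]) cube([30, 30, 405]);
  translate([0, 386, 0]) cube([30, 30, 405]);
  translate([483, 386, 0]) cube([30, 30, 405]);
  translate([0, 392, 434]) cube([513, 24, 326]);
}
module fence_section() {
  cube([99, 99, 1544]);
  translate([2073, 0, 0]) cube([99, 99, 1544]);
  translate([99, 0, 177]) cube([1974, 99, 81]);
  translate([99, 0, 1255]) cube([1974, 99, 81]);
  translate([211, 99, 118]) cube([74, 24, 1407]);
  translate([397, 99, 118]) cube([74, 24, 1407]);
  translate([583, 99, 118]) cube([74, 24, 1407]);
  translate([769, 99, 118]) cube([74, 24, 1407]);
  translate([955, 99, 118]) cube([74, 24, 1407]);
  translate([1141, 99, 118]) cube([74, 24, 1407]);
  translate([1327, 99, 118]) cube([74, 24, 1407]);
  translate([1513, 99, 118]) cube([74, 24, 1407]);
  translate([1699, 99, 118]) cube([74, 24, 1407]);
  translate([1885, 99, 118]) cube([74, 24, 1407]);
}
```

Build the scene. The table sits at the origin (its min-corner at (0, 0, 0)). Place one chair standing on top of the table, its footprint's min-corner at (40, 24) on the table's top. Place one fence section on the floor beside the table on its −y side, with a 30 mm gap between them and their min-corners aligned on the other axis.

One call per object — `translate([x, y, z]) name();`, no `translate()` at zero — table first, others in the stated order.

table();
translate([40, 24, 737]) chair();
translate([0, -153, 0]) fence_section();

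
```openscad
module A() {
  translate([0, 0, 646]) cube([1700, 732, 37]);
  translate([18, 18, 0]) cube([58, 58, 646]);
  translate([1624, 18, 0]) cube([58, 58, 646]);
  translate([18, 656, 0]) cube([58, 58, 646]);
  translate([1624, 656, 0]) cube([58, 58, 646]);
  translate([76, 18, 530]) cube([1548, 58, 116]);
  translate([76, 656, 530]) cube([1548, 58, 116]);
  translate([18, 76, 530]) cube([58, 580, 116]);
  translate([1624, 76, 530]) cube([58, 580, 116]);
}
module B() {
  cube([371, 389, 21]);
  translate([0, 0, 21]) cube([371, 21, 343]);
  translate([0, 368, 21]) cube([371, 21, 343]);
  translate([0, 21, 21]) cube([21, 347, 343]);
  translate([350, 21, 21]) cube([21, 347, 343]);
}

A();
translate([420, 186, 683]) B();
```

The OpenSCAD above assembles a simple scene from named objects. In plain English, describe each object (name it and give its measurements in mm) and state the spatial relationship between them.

A is a table: top 1700 mm (x) × 732 mm (y), 37 mm thick, upper face at z = 683 mm, on four 58×58 mm square legs, each inset 18 mm from the nearest pair of top edges, running from z = 0 to the bottom of the top. Four apron rails, 58 mm thick and 116 mm tall, run between adjacent legs with their top edges flush with the underside of the top and their outer faces flush with the legs' outer faces.

B is an open storage box with external size 371×389×364 mm and wall thickness 21 mm (the base is also 21 mm thick). The base covers the whole footprint; the four walls stand on the base, with the y-facing walls full-width and the x-facing walls fitting between their inner faces.

The open box is on top of the table.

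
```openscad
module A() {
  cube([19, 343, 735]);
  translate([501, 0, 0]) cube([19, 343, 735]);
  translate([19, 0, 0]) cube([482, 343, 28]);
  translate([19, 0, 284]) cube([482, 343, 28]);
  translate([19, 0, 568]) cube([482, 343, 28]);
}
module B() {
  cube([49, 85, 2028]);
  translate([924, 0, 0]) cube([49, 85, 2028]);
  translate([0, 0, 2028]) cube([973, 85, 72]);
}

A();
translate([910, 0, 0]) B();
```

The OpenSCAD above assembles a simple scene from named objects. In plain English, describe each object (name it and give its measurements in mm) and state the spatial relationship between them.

A is an open bookshelf. Two side panels, each 19 mm thick, 343 mm deep and 735 mm tall, stand 520 mm apart (outside-to-outside). Between them sit 3 shelves, each 28 mm thick and 343 mm deep, spanning the full gap between the sides. The bottom shelf rests on the floor (its underside at z = 0) and the clear gap between one shelf's top and the next shelf's underside is 256 mm.

B is a rectangular door frame: two vertical jambs of 49×85 mm section, 2028 mm tall, with a clear opening 875 mm wide between their inner faces. A header 72 mm tall and 85 mm deep lies on top of the jambs and spans the full outside width.

The door frame is on the floor beside the bookshelf on its +x side.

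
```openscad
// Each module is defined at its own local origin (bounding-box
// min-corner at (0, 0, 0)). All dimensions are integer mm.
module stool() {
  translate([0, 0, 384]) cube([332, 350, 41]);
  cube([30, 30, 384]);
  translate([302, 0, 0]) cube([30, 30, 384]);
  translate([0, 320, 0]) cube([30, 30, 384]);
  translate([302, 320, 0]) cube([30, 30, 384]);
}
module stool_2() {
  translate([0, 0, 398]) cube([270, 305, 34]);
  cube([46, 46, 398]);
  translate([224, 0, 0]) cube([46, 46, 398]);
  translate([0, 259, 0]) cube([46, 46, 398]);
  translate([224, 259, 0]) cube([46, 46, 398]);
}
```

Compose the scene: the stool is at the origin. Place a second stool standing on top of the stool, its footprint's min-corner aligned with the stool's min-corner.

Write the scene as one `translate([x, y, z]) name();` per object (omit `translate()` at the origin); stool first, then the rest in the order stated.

stool();
translate([0, 0, 425]) stool_2();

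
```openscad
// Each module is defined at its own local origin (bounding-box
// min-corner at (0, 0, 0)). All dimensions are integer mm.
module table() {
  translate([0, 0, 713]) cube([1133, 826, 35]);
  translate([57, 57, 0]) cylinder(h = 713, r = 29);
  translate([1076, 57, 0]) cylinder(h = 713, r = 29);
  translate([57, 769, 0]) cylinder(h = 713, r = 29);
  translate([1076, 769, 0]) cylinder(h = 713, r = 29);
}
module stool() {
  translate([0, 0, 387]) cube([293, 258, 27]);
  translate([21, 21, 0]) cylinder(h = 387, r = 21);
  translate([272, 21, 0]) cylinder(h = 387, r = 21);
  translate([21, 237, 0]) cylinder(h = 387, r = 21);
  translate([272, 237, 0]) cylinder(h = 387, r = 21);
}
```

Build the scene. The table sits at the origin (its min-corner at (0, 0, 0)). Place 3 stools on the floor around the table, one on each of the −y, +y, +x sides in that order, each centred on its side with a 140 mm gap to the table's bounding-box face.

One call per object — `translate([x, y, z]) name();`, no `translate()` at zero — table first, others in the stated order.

table();
translate([420, -398, 0]) stool();
translate([420, 966, 0]) stool();
translate([1273, 284, 0]) stool();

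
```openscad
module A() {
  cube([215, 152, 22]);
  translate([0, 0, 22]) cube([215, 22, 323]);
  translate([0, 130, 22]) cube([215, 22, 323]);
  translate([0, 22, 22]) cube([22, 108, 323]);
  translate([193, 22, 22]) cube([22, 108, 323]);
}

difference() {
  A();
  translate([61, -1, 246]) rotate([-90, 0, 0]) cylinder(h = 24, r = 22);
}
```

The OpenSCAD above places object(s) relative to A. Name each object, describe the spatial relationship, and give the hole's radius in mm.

A is an open box. The open box has a circular hole through its front wall. The hole's radius is 22 mm.

The subtracted cylinder has r = 22 mm.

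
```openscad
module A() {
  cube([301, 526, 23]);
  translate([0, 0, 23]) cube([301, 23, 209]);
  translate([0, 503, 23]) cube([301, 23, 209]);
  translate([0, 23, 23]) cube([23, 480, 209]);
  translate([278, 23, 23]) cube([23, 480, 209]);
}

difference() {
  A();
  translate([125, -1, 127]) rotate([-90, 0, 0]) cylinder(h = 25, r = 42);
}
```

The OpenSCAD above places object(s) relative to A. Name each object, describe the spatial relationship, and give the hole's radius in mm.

A is an open box. The open box has a circular hole through its front wall. The hole's radius is 42 mm.

The subtracted cylinder has r = 42 mm.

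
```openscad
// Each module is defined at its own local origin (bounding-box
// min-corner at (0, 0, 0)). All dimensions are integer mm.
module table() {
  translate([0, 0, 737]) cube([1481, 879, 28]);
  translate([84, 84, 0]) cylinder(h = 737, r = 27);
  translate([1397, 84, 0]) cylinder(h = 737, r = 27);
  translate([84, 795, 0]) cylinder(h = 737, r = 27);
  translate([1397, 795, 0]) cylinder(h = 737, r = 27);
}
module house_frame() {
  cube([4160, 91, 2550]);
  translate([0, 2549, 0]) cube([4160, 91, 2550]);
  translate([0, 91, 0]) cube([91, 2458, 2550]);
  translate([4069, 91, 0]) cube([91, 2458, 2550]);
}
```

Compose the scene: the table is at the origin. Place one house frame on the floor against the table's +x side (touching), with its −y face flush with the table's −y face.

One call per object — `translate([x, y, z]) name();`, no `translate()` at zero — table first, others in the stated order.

table();
translate([1481, 0, 0]) house_frame();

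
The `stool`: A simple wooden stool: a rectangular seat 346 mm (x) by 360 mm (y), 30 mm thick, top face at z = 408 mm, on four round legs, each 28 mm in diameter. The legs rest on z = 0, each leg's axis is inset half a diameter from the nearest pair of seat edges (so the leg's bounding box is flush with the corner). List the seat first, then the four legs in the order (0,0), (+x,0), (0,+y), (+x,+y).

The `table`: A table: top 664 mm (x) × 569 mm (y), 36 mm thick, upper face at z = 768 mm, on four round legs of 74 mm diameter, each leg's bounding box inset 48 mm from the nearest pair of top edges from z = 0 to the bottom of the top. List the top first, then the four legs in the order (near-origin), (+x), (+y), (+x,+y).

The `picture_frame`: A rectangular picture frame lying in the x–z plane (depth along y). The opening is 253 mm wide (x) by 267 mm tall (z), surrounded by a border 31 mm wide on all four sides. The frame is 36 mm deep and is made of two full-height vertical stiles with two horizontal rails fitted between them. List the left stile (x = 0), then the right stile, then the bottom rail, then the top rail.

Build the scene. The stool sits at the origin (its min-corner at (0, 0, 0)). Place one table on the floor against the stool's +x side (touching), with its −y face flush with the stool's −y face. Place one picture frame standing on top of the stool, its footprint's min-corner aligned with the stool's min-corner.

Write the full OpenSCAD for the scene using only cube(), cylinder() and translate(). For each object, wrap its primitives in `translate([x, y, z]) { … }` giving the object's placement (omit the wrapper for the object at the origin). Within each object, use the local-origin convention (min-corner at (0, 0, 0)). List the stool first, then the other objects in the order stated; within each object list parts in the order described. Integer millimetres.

translate([0, 0, 378]) cube([346, 360, 30]);
translate([14, 14, 0]) cylinder(h = 378, r = 14);
translate([332, 14, 0]) cylinder(h = 378, r = 14);
translate([14, 346, 0]) cylinder(h = 378, r = 14);
translate([332, 346, 0]) cylinder(h = 378, r = 14);
translate([346, 0, 0]) {
  translate([0, 0, 732]) cube([664, 569, 36]);
  translate([85, 85, 0]) cylinder(h = 732, r = 37);
  translate([579, 85, 0]) cylinder(h = 732, r = 37);
  translate([85, 484, 0]) cylinder(h = 732, r = 37);
  translate([579, 484, 0]) cylinder(h = 732, r = 37);
}
translate([0, 0, 408]) {
  cube([31, 36, 329]);
  translate([284, 0, 0]) cube([31, 36, 329]);
  translate([31, 0, 0]) cube([253, 36, 31]);
  translate([31, 0, 298]) cube([253, 36, 31]);
}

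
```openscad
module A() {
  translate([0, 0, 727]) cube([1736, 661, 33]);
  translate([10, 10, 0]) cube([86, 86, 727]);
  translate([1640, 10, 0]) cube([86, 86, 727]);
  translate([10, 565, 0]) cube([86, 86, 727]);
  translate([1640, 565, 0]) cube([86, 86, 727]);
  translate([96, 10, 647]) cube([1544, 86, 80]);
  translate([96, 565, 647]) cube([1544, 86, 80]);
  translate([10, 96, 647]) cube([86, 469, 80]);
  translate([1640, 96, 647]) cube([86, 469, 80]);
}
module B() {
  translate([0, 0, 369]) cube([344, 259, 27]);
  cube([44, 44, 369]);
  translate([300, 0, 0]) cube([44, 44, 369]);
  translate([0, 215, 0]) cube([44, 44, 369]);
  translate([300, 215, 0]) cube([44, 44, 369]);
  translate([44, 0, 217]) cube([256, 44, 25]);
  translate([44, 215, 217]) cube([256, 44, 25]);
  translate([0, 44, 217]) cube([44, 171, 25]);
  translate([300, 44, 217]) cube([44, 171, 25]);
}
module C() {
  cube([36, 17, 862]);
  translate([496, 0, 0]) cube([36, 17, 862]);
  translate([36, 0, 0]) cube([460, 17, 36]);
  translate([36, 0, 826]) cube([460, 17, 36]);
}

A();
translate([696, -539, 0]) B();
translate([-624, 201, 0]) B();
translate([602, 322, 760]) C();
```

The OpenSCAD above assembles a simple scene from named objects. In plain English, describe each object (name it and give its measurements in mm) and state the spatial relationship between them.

A is a table: top 1736 mm (x) × 661 mm (y), 33 mm thick, upper face at z = 760 mm, on four 86×86 mm square legs, each inset 10 mm from the nearest pair of top edges, running from z = 0 to the bottom of the top. Four apron rails, 86 mm thick and 80 mm tall, run between adjacent legs with their top edges flush with the underside of the top and their outer faces flush with the legs' outer faces.

B is a four-legged stool. The seat is 344×259 mm, 27 mm thick, top at z = 396 mm. It stands on four square legs, each 44×44 mm in cross-section, from z = 0 to the seat underside, each flush with a corner of the seat. Four stretchers, 44 mm wide and 25 mm tall, connect adjacent legs with their undersides at z = 217 mm, each running between the inner faces of the legs it joins and aligned with the legs' outer faces on the other axis.

C is a picture frame with a 460×790 mm rectangular opening (x by z) and a uniform 36 mm border on every side. Frame depth is 17 mm along y. It is built from two vertical stiles running the full outside height and two horizontal rails spanning the gap between the stiles.

Two stools sit around the table at the −y, −x sides. The picture frame is on top of the table, centred.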